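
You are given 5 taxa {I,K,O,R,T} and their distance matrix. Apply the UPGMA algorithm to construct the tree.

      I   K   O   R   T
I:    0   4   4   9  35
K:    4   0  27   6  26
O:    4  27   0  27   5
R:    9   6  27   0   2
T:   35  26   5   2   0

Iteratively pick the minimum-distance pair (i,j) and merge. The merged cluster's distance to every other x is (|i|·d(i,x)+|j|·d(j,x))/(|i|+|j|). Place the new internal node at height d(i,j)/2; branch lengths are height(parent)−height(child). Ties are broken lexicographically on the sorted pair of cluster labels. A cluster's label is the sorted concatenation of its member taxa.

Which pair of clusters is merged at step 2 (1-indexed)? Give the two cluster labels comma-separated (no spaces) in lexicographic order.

I,K

iteration 1: select R,T (d=2); attach at lengths (1, 1); label the merged cluster RT
  updated: d(I,RT)=22, d(K,RT)=16, d(O,RT)=16
iteration 2: select I,K (d=4); attach at lengths (2, 2); label the merged cluster IK
  updated: d(IK,O)=31/2, d(IK,RT)=19
iteration 3: select IK,O (d=31/2); attach at lengths (23/4, 31/4); label the merged cluster IKO
  updated: d(IKO,RT)=18
iteration 4: select IKO,RT (d=18); attach at lengths (5/4, 8); label the merged cluster IKORT
final tree: (((I:2,K:2):23/4,O:31/4):5/4,(R:1,T:1):8)
total length: 115/4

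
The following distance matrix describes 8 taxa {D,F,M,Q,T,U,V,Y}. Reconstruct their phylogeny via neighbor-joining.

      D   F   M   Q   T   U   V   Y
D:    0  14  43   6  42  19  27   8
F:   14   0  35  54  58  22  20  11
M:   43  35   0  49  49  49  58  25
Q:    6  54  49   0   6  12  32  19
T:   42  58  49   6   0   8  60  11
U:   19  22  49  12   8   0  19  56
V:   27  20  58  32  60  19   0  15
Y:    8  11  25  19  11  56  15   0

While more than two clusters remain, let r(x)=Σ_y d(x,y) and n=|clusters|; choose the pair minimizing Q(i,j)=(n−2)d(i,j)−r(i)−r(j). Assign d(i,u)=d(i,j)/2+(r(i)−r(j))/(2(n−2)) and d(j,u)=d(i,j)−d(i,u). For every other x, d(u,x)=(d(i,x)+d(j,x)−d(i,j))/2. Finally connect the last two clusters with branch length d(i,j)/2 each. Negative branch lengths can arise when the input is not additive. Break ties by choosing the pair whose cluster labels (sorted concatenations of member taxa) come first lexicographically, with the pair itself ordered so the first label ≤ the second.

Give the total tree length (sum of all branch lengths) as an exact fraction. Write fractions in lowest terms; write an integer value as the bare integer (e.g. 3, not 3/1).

2779/32

iteration 1: select Q,T (d=6, Q=-376); attach at lengths (-5/3, 23/3); label the merged cluster QT
  updated: d(D,QT)=21, d(F,QT)=53, d(M,QT)=46, d(QT,U)=7, d(QT,V)=43, d(QT,Y)=12
iteration 2: select QT,U (d=7, Q=-319); attach at lengths (9/2, 5/2); label the merged cluster QTU
  updated: d(D,QTU)=33/2, d(F,QTU)=34, d(M,QTU)=44, d(QTU,V)=55/2, d(QTU,Y)=61/2
iteration 3: select D,QTU (d=33/2, Q=-195); attach at lengths (11/4, 55/4); label the merged cluster DQTU
  updated: d(DQTU,F)=63/4, d(DQTU,M)=141/4, d(DQTU,V)=19, d(DQTU,Y)=11
iteration 4: select M,Y (d=25, Q=-561/4); attach at lengths (665/24, -65/24); label the merged cluster MY
  updated: d(DQTU,MY)=85/8, d(F,MY)=21/2, d(MY,V)=24
iteration 5: select DQTU,V (d=19, Q=-563/8); attach at lengths (163/32, 445/32); label the merged cluster DQTUV
  updated: d(DQTUV,F)=67/8, d(DQTUV,MY)=125/16
iteration 6: select DQTUV,F (d=67/8, Q=-427/16); attach at lengths (91/32, 177/32); label the merged cluster DFQTUV
  updated: d(DFQTUV,MY)=159/32
iteration 7: select DFQTUV,MY (d=159/32); attach at lengths (159/64, 159/64); label the merged cluster DFMQTUVY
final tree: ((((D:11/4,((Q:-5/3,T:23/3):9/2,U:5/2):55/4):163/32,V:445/32):91/32,F:177/32):159/64,(M:665/24,Y:-65/24):159/64)
total length: 2779/32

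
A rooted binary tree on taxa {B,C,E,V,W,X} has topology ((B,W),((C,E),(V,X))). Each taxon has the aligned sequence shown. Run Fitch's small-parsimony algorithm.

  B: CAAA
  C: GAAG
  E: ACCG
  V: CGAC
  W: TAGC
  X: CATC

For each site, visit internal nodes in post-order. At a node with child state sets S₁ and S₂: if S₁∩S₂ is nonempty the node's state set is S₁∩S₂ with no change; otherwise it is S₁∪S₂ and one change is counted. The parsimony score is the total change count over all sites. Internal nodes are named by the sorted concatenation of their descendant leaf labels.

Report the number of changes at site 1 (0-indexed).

BW@0: {C} ∪ {T} = {C,T} (union, +1)
CE@0: {G} ∪ {A} = {A,G} (union, +1)
VX@0: {C} ∩ {C} = {C} (intersection, +0)
CEVX@0: {A,G} ∪ {C} = {A,C,G} (union, +1)
BCEVWX@0: {C,T} ∩ {A,C,G} = {C} (intersection, +0)
BW@1: {A} ∩ {A} = {A} (intersection, +0)
CE@1: {A} ∪ {C} = {A,C} (union, +1)
VX@1: {G} ∪ {A} = {A,G} (union, +1)
CEVX@1: {A,C} ∩ {A,G} = {A} (intersection, +0)
BCEVWX@1: {A} ∩ {A} = {A} (intersection, +0)
BW@2: {A} ∪ {G} = {A,G} (union, +1)
CE@2: {A} ∪ {C} = {A,C} (union, +1)
VX@2: {A} ∪ {T} = {A,T} (union, +1)
CEVX@2: {A,C} ∩ {A,T} = {A} (intersection, +0)
BCEVWX@2: {A,G} ∩ {A} = {A} (intersection, +0)
BW@3: {A} ∪ {C} = {A,C} (union, +1)
CE@3: {G} ∩ {G} = {G} (intersection, +0)
VX@3: {C} ∩ {C} = {C} (intersection, +0)
CEVX@3: {G} ∪ {C} = {C,G} (union, +1)
BCEVWX@3: {A,C} ∩ {C,G} = {C} (intersection, +0)
per-site changes: [3, 2, 3, 2]; total = 10

2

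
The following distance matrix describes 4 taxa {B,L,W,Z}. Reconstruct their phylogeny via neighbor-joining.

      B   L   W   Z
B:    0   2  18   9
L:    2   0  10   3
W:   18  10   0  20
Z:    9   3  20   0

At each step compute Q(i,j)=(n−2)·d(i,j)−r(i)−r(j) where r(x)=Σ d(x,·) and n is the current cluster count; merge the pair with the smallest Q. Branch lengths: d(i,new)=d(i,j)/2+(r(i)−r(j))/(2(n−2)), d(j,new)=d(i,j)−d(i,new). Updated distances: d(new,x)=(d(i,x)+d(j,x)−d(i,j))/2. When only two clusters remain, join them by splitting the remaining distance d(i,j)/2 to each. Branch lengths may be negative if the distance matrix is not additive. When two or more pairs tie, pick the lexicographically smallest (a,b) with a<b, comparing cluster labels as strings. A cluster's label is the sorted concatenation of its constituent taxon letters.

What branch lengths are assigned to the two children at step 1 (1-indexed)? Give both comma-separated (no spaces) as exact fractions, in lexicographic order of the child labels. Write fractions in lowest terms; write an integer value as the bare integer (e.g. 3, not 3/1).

1. join B+Z (d=9, Q=-43) ⇒ BZ; edges |B|=15/4, |Z|=21/4
  updated: d(BZ,L)=-2, d(BZ,W)=29/2
2. join BZ+L (d=-2, Q=-45/2) ⇒ BLZ; edges |BZ|=5/4, |L|=-13/4
  updated: d(BLZ,W)=53/4
3. join BLZ+W (d=53/4) ⇒ BLWZ; edges |BLZ|=53/8, |W|=53/8
final tree: (((B:15/4,Z:21/4):5/4,L:-13/4):53/8,W:53/8)
total length: 81/4

15/4,21/4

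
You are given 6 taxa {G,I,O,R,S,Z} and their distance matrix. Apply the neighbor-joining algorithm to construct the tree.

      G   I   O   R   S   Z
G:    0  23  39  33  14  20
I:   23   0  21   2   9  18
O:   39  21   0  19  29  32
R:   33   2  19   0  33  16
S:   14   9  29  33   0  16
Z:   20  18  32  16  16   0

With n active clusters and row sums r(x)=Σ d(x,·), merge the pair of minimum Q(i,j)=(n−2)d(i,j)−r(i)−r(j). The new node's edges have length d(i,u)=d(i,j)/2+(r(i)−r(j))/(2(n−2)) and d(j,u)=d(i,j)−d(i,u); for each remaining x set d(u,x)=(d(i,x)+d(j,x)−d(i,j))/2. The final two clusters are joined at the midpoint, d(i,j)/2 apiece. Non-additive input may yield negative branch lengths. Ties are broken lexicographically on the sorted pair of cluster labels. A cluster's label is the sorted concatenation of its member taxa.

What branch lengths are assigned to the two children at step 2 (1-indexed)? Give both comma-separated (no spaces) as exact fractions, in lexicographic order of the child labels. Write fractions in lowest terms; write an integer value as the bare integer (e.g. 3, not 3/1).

29/6,37/6

1. join G+S (d=14, Q=-174) ⇒ GS; edges |G|=21/2, |S|=7/2
  updated: d(GS,I)=9, d(GS,O)=27, d(GS,R)=26, d(GS,Z)=11
2. join GS+Z (d=11, Q=-117) ⇒ GSZ; edges |GS|=29/6, |Z|=37/6
  updated: d(GSZ,I)=8, d(GSZ,O)=24, d(GSZ,R)=31/2
3. join GSZ+O (d=24, Q=-127/2) ⇒ GOSZ; edges |GSZ|=63/8, |O|=129/8
  updated: d(GOSZ,I)=5/2, d(GOSZ,R)=21/4
4. join GOSZ+I (d=5/2, Q=-39/4) ⇒ GIOSZ; edges |GOSZ|=23/8, |I|=-3/8
  updated: d(GIOSZ,R)=19/8
5. join GIOSZ+R (d=19/8) ⇒ GIORSZ; edges |GIOSZ|=19/16, |R|=19/16
final tree: (((((G:21/2,S:7/2):29/6,Z:37/6):63/8,O:129/8):23/8,I:-3/8):19/16,R:19/16)
total length: 431/8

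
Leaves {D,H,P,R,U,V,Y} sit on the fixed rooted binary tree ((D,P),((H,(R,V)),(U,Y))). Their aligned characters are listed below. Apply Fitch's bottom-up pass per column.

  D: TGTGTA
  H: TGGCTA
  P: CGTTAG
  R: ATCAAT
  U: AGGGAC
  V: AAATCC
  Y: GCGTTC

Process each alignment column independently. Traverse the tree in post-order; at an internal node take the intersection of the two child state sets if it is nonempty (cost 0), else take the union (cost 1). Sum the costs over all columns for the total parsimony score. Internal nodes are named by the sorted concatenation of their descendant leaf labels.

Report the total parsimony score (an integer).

DP@0: {T} ∪ {C} = {C,T} (union, +1)
RV@0: {A} ∩ {A} = {A} (intersection, +0)
HRV@0: {T} ∪ {A} = {A,T} (union, +1)
UY@0: {A} ∪ {G} = {A,G} (union, +1)
HRUVY@0: {A,T} ∩ {A,G} = {A} (intersection, +0)
DHPRUVY@0: {C,T} ∪ {A} = {A,C,T} (union, +1)
DP@1: {G} ∩ {G} = {G} (intersection, +0)
RV@1: {T} ∪ {A} = {A,T} (union, +1)
HRV@1: {G} ∪ {A,T} = {A,G,T} (union, +1)
UY@1: {G} ∪ {C} = {C,G} (union, +1)
HRUVY@1: {A,G,T} ∩ {C,G} = {G} (intersection, +0)
DHPRUVY@1: {G} ∩ {G} = {G} (intersection, +0)
DP@2: {T} ∩ {T} = {T} (intersection, +0)
RV@2: {C} ∪ {A} = {A,C} (union, +1)
HRV@2: {G} ∪ {A,C} = {A,C,G} (union, +1)
UY@2: {G} ∩ {G} = {G} (intersection, +0)
HRUVY@2: {A,C,G} ∩ {G} = {G} (intersection, +0)
DHPRUVY@2: {T} ∪ {G} = {G,T} (union, +1)
DP@3: {G} ∪ {T} = {G,T} (union, +1)
RV@3: {A} ∪ {T} = {A,T} (union, +1)
HRV@3: {C} ∪ {A,T} = {A,C,T} (union, +1)
UY@3: {G} ∪ {T} = {G,T} (union, +1)
HRUVY@3: {A,C,T} ∩ {G,T} = {T} (intersection, +0)
DHPRUVY@3: {G,T} ∩ {T} = {T} (intersection, +0)
DP@4: {T} ∪ {A} = {A,T} (union, +1)
RV@4: {A} ∪ {C} = {A,C} (union, +1)
HRV@4: {T} ∪ {A,C} = {A,C,T} (union, +1)
UY@4: {A} ∪ {T} = {A,T} (union, +1)
HRUVY@4: {A,C,T} ∩ {A,T} = {A,T} (intersection, +0)
DHPRUVY@4: {A,T} ∩ {A,T} = {A,T} (intersection, +0)
DP@5: {A} ∪ {G} = {A,G} (union, +1)
RV@5: {T} ∪ {C} = {C,T} (union, +1)
HRV@5: {A} ∪ {C,T} = {A,C,T} (union, +1)
UY@5: {C} ∩ {C} = {C} (intersection, +0)
HRUVY@5: {A,C,T} ∩ {C} = {C} (intersection, +0)
DHPRUVY@5: {A,G} ∪ {C} = {A,C,G} (union, +1)
per-site changes: [4, 3, 3, 4, 4, 4]; total = 22

22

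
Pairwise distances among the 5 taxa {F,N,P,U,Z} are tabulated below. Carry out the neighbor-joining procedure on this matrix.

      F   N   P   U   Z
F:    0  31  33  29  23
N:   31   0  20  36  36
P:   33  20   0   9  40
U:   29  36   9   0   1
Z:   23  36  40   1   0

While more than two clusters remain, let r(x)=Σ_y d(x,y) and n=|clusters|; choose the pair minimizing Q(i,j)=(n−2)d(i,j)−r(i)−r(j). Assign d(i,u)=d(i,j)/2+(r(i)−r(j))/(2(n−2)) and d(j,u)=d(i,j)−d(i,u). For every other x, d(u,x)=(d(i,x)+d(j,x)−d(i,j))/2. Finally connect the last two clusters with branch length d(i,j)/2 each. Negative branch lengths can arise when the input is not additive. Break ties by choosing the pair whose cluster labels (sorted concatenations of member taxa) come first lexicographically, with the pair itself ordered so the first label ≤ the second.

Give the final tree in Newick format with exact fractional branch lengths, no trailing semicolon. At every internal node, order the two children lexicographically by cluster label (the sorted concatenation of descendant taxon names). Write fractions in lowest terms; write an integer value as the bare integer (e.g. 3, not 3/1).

(((F:111/8,(U:-11/3,Z:14/3):93/8):65/8,N:99/8):61/16,P:61/16)

iteration 1: select U,Z (d=1, Q=-172); attach at lengths (-11/3, 14/3); label the merged cluster UZ
  updated: d(F,UZ)=51/2, d(N,UZ)=71/2, d(P,UZ)=24
iteration 2: select F,UZ (d=51/2, Q=-247/2); attach at lengths (111/8, 93/8); label the merged cluster FUZ
  updated: d(FUZ,N)=41/2, d(FUZ,P)=63/4
iteration 3: select FUZ,N (d=41/2, Q=-225/4); attach at lengths (65/8, 99/8); label the merged cluster FNUZ
  updated: d(FNUZ,P)=61/8
iteration 4: select FNUZ,P (d=61/8); attach at lengths (61/16, 61/16); label the merged cluster FNPUZ
final tree: (((F:111/8,(U:-11/3,Z:14/3):93/8):65/8,N:99/8):61/16,P:61/16)
total length: 437/8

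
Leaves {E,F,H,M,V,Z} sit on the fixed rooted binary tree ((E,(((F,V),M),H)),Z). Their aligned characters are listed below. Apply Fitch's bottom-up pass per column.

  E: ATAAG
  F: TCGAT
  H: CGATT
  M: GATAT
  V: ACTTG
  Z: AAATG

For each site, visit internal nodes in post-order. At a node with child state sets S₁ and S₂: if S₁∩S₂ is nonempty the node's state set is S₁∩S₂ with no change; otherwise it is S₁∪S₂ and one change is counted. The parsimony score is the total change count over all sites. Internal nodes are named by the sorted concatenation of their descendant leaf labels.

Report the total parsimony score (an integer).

13

[col 0] FV: children F:{T}, V:{A} ∪→ {A,T}; cost 1
[col 0] FMV: children FV:{A,T}, M:{G} ∪→ {A,G,T}; cost 1
[col 0] FHMV: children FMV:{A,G,T}, H:{C} ∪→ {A,C,G,T}; cost 1
[col 0] EFHMV: children E:{A}, FHMV:{A,C,G,T} ∩→ {A}; cost 0
[col 0] EFHMVZ: children EFHMV:{A}, Z:{A} ∩→ {A}; cost 0
[col 1] FV: children F:{C}, V:{C} ∩→ {C}; cost 0
[col 1] FMV: children FV:{C}, M:{A} ∪→ {A,C}; cost 1
[col 1] FHMV: children FMV:{A,C}, H:{G} ∪→ {A,C,G}; cost 1
[col 1] EFHMV: children E:{T}, FHMV:{A,C,G} ∪→ {A,C,G,T}; cost 1
[col 1] EFHMVZ: children EFHMV:{A,C,G,T}, Z:{A} ∩→ {A}; cost 0
[col 2] FV: children F:{G}, V:{T} ∪→ {G,T}; cost 1
[col 2] FMV: children FV:{G,T}, M:{T} ∩→ {T}; cost 0
[col 2] FHMV: children FMV:{T}, H:{A} ∪→ {A,T}; cost 1
[col 2] EFHMV: children E:{A}, FHMV:{A,T} ∩→ {A}; cost 0
[col 2] EFHMVZ: children EFHMV:{A}, Z:{A} ∩→ {A}; cost 0
[col 3] FV: children F:{A}, V:{T} ∪→ {A,T}; cost 1
[col 3] FMV: children FV:{A,T}, M:{A} ∩→ {A}; cost 0
[col 3] FHMV: children FMV:{A}, H:{T} ∪→ {A,T}; cost 1
[col 3] EFHMV: children E:{A}, FHMV:{A,T} ∩→ {A}; cost 0
[col 3] EFHMVZ: children EFHMV:{A}, Z:{T} ∪→ {A,T}; cost 1
[col 4] FV: children F:{T}, V:{G} ∪→ {G,T}; cost 1
[col 4] FMV: children FV:{G,T}, M:{T} ∩→ {T}; cost 0
[col 4] FHMV: children FMV:{T}, H:{T} ∩→ {T}; cost 0
[col 4] EFHMV: children E:{G}, FHMV:{T} ∪→ {G,T}; cost 1
[col 4] EFHMVZ: children EFHMV:{G,T}, Z:{G} ∩→ {G}; cost 0
per-site changes: [3, 3, 2, 3, 2]; total = 13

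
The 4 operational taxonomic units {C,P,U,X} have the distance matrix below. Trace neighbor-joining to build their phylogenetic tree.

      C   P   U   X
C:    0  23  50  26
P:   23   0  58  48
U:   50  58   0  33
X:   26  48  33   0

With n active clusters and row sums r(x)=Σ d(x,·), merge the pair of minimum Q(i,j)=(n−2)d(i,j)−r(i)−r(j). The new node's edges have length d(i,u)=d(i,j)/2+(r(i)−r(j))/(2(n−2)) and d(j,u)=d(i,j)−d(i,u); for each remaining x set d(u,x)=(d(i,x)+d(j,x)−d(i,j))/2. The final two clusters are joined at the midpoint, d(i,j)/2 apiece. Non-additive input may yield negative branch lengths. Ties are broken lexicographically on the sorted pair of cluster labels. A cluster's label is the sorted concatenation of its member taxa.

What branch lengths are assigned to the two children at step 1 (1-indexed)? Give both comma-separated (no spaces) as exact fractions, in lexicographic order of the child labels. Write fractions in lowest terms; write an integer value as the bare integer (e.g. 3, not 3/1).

step 1: merge (C,P) at d=23, Q=-182; branch lengths C→4, P→19; new cluster CP
  updated: d(CP,U)=85/2, d(CP,X)=51/2
step 2: merge (CP,U) at d=85/2, Q=-101; branch lengths CP→35/2, U→25; new cluster CPU
  updated: d(CPU,X)=8
step 3: merge (CPU,X) at d=8; branch lengths CPU→4, X→4; new cluster CPUX
final tree: (((C:4,P:19):35/2,U:25):4,X:4)
total length: 147/2

4,19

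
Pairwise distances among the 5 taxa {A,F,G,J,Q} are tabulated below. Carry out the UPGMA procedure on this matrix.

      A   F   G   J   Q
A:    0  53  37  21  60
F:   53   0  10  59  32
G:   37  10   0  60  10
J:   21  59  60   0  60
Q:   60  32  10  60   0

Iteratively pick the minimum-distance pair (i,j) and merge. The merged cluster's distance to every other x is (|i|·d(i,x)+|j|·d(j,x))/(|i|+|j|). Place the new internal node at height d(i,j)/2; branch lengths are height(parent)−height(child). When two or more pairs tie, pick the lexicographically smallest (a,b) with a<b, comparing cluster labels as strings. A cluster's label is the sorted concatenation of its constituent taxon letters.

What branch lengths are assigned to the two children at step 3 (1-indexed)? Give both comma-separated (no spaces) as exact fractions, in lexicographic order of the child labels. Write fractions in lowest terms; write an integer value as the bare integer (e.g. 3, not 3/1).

1. join F+G (d=10) ⇒ FG; edges |F|=5, |G|=5
  updated: d(A,FG)=45, d(FG,J)=119/2, d(FG,Q)=21
2. join A+J (d=21) ⇒ AJ; edges |A|=21/2, |J|=21/2
  updated: d(AJ,FG)=209/4, d(AJ,Q)=60
3. join FG+Q (d=21) ⇒ FGQ; edges |FG|=11/2, |Q|=21/2
  updated: d(AJ,FGQ)=329/6
4. join AJ+FGQ (d=329/6) ⇒ AFGJQ; edges |AJ|=203/12, |FGQ|=203/12
final tree: ((A:21/2,J:21/2):203/12,((F:5,G:5):11/2,Q:21/2):203/12)
total length: 485/6

11/2,21/2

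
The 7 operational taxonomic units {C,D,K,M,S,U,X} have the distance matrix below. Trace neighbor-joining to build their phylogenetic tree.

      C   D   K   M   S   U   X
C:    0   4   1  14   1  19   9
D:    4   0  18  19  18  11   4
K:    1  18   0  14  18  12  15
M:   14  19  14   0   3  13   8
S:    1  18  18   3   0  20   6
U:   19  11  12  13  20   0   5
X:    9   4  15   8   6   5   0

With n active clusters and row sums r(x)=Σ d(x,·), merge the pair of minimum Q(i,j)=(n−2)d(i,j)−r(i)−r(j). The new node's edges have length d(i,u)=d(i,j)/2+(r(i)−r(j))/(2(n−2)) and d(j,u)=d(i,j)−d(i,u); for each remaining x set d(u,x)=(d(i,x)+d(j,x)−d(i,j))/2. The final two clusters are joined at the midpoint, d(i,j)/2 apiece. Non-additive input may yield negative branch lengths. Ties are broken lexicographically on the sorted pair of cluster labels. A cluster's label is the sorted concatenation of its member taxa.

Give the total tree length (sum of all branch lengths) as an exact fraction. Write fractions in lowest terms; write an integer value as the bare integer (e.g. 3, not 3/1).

223/8

step 1: merge (M,S) at d=3, Q=-122; branch lengths M→2, S→1; new cluster MS
  updated: d(C,MS)=6, d(D,MS)=17, d(K,MS)=29/2, d(MS,U)=15, d(MS,X)=11/2
step 2: merge (C,K) at d=1, Q=-191/2; branch lengths C→-35/16, K→51/16; new cluster CK
  updated: d(CK,D)=21/2, d(CK,MS)=39/4, d(CK,U)=15, d(CK,X)=23/2
step 3: merge (CK,MS) at d=39/4, Q=-259/4; branch lengths CK→115/24, MS→119/24; new cluster CKMS
  updated: d(CKMS,D)=71/8, d(CKMS,U)=81/8, d(CKMS,X)=29/8
step 4: merge (CKMS,D) at d=71/8, Q=-115/4; branch lengths CKMS→33/8, D→19/4; new cluster CDKMS
  updated: d(CDKMS,U)=49/8, d(CDKMS,X)=-5/8
step 5: merge (CDKMS,U) at d=49/8, Q=-21/2; branch lengths CDKMS→1/4, U→47/8; new cluster CDKMSU
  updated: d(CDKMSU,X)=-7/8
step 6: merge (CDKMSU,X) at d=-7/8; branch lengths CDKMSU→-7/16, X→-7/16; new cluster CDKMSUX
final tree: (((((C:-35/16,K:51/16):115/24,(M:2,S:1):119/24):33/8,D:19/4):1/4,U:47/8):-7/16,X:-7/16)
total length: 223/8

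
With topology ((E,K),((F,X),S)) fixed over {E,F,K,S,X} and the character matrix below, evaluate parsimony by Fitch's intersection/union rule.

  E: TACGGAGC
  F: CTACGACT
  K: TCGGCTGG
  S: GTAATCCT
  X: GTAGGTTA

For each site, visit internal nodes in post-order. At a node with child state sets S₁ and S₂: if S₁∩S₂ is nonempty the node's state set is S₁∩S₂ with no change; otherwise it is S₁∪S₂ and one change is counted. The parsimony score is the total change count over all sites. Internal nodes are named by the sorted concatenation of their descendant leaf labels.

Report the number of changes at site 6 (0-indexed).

2

EK@0: {T} ∩ {T} = {T} (intersection, +0)
FX@0: {C} ∪ {G} = {C,G} (union, +1)
FSX@0: {C,G} ∩ {G} = {G} (intersection, +0)
EFKSX@0: {T} ∪ {G} = {G,T} (union, +1)
EK@1: {A} ∪ {C} = {A,C} (union, +1)
FX@1: {T} ∩ {T} = {T} (intersection, +0)
FSX@1: {T} ∩ {T} = {T} (intersection, +0)
EFKSX@1: {A,C} ∪ {T} = {A,C,T} (union, +1)
EK@2: {C} ∪ {G} = {C,G} (union, +1)
FX@2: {A} ∩ {A} = {A} (intersection, +0)
FSX@2: {A} ∩ {A} = {A} (intersection, +0)
EFKSX@2: {C,G} ∪ {A} = {A,C,G} (union, +1)
EK@3: {G} ∩ {G} = {G} (intersection, +0)
FX@3: {C} ∪ {G} = {C,G} (union, +1)
FSX@3: {C,G} ∪ {A} = {A,C,G} (union, +1)
EFKSX@3: {G} ∩ {A,C,G} = {G} (intersection, +0)
EK@4: {G} ∪ {C} = {C,G} (union, +1)
FX@4: {G} ∩ {G} = {G} (intersection, +0)
FSX@4: {G} ∪ {T} = {G,T} (union, +1)
EFKSX@4: {C,G} ∩ {G,T} = {G} (intersection, +0)
EK@5: {A} ∪ {T} = {A,T} (union, +1)
FX@5: {A} ∪ {T} = {A,T} (union, +1)
FSX@5: {A,T} ∪ {C} = {A,C,T} (union, +1)
EFKSX@5: {A,T} ∩ {A,C,T} = {A,T} (intersection, +0)
EK@6: {G} ∩ {G} = {G} (intersection, +0)
FX@6: {C} ∪ {T} = {C,T} (union, +1)
FSX@6: {C,T} ∩ {C} = {C} (intersection, +0)
EFKSX@6: {G} ∪ {C} = {C,G} (union, +1)
EK@7: {C} ∪ {G} = {C,G} (union, +1)
FX@7: {T} ∪ {A} = {A,T} (union, +1)
FSX@7: {A,T} ∩ {T} = {T} (intersection, +0)
EFKSX@7: {C,G} ∪ {T} = {C,G,T} (union, +1)
per-site changes: [2, 2, 2, 2, 2, 3, 2, 3]; total = 18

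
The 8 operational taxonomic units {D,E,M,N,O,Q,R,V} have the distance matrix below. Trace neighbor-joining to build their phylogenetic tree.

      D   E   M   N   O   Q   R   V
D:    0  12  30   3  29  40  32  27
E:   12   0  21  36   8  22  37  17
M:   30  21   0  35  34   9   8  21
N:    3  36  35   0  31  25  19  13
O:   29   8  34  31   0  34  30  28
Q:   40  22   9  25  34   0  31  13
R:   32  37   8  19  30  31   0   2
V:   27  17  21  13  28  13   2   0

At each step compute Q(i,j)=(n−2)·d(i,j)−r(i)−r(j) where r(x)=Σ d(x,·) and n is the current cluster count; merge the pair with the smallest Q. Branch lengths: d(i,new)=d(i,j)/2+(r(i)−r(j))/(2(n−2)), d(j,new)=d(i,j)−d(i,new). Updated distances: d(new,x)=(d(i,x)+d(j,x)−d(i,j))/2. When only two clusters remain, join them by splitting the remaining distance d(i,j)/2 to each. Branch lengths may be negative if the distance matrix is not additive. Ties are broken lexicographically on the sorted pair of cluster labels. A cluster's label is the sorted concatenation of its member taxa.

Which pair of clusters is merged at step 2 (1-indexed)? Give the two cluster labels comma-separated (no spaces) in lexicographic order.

1. join D+N (d=3, Q=-317) ⇒ DN; edges |D|=29/12, |N|=7/12
  updated: d(DN,E)=45/2, d(DN,M)=31, d(DN,O)=57/2, d(DN,Q)=31, d(DN,R)=24, d(DN,V)=37/2
2. join E+O (d=8, Q=-250) ⇒ EO; edges |E|=1/2, |O|=15/2
  updated: d(DN,EO)=43/2, d(EO,M)=47/2, d(EO,Q)=24, d(EO,R)=59/2, d(EO,V)=37/2
3. join M+Q (d=9, Q=-329/2) ⇒ MQ; edges |M|=41/16, |Q|=103/16
  updated: d(DN,MQ)=53/2, d(EO,MQ)=77/4, d(MQ,R)=15, d(MQ,V)=25/2
4. join R+V (d=2, Q=-116) ⇒ RV; edges |R|=25/6, |V|=-13/6
  updated: d(DN,RV)=81/4, d(EO,RV)=23, d(MQ,RV)=51/4
5. join DN+EO (d=43/2, Q=-89) ⇒ DENO; edges |DN|=95/8, |EO|=77/8
  updated: d(DENO,MQ)=97/8, d(DENO,RV)=87/8
6. join DENO+MQ (d=97/8, Q=-143/4) ⇒ DEMNOQ; edges |DENO|=41/8, |MQ|=7
  updated: d(DEMNOQ,RV)=23/4
7. join DEMNOQ+RV (d=23/4) ⇒ DEMNOQRV; edges |DEMNOQ|=23/8, |RV|=23/8
final tree: ((((D:29/12,N:7/12):95/8,(E:1/2,O:15/2):77/8):41/8,(M:41/16,Q:103/16):7):23/8,(R:25/6,V:-13/6):23/8)
total length: 491/8

E,O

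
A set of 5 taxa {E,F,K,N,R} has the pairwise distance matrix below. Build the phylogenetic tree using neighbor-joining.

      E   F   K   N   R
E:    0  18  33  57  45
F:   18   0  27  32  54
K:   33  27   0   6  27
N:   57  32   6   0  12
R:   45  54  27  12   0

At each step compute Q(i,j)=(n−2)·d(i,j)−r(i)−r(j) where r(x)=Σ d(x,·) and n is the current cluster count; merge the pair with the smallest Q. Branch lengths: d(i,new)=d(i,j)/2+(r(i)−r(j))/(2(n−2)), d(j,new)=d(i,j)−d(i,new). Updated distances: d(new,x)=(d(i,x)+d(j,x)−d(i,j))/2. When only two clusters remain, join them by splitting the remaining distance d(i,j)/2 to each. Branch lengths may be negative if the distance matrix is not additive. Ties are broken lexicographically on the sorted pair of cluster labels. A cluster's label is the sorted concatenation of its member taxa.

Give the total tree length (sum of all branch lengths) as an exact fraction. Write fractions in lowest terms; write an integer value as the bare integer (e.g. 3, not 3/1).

1. join E+F (d=18, Q=-230) ⇒ EF; edges |E|=38/3, |F|=16/3
  updated: d(EF,K)=21, d(EF,N)=71/2, d(EF,R)=81/2
2. join EF+K (d=21, Q=-109) ⇒ EFK; edges |EF|=85/4, |K|=-1/4
  updated: d(EFK,N)=41/4, d(EFK,R)=93/4
3. join EFK+N (d=41/4, Q=-91/2) ⇒ EFKN; edges |EFK|=43/4, |N|=-1/2
  updated: d(EFKN,R)=25/2
4. join EFKN+R (d=25/2) ⇒ EFKNR; edges |EFKN|=25/4, |R|=25/4
final tree: ((((E:38/3,F:16/3):85/4,K:-1/4):43/4,N:-1/2):25/4,R:25/4)
total length: 247/4

247/4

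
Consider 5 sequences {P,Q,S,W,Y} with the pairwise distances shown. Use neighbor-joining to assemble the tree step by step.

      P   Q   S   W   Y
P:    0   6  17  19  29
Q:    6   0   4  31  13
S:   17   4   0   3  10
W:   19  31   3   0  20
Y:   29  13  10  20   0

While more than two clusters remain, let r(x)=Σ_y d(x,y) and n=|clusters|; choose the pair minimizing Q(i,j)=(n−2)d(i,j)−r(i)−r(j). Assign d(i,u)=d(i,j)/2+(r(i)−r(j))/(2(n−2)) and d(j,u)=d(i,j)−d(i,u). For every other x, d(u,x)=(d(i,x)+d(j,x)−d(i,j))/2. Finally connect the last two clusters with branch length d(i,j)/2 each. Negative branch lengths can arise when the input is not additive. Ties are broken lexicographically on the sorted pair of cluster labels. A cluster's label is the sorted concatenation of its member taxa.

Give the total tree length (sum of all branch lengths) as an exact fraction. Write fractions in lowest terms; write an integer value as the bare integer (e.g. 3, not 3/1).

251/8

step 1: merge (P,Q) at d=6, Q=-107; branch lengths P→35/6, Q→1/6; new cluster PQ
  updated: d(PQ,S)=15/2, d(PQ,W)=22, d(PQ,Y)=18
step 2: merge (PQ,Y) at d=18, Q=-119/2; branch lengths PQ→71/8, Y→73/8; new cluster PQY
  updated: d(PQY,S)=-1/4, d(PQY,W)=12
step 3: merge (PQY,S) at d=-1/4, Q=-59/4; branch lengths PQY→35/8, S→-37/8; new cluster PQSY
  updated: d(PQSY,W)=61/8
step 4: merge (PQSY,W) at d=61/8; branch lengths PQSY→61/16, W→61/16; new cluster PQSWY
final tree: ((((P:35/6,Q:1/6):71/8,Y:73/8):35/8,S:-37/8):61/16,W:61/16)
total length: 251/8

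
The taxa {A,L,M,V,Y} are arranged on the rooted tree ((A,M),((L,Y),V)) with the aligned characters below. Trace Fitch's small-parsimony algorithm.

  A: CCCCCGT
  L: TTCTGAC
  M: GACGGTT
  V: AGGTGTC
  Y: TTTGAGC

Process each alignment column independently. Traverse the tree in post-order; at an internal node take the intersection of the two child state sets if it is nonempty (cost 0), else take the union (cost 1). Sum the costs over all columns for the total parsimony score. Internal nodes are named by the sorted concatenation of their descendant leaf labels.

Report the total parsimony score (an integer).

site 0, node AM: A={C} ∪ M={G} → {C,G} (+1)
site 0, node LY: L={T} ∩ Y={T} → {T} (+0)
site 0, node LVY: LY={T} ∪ V={A} → {A,T} (+1)
site 0, node ALMVY: AM={C,G} ∪ LVY={A,T} → {A,C,G,T} (+1)
site 1, node AM: A={C} ∪ M={A} → {A,C} (+1)
site 1, node LY: L={T} ∩ Y={T} → {T} (+0)
site 1, node LVY: LY={T} ∪ V={G} → {G,T} (+1)
site 1, node ALMVY: AM={A,C} ∪ LVY={G,T} → {A,C,G,T} (+1)
site 2, node AM: A={C} ∩ M={C} → {C} (+0)
site 2, node LY: L={C} ∪ Y={T} → {C,T} (+1)
site 2, node LVY: LY={C,T} ∪ V={G} → {C,G,T} (+1)
site 2, node ALMVY: AM={C} ∩ LVY={C,G,T} → {C} (+0)
site 3, node AM: A={C} ∪ M={G} → {C,G} (+1)
site 3, node LY: L={T} ∪ Y={G} → {G,T} (+1)
site 3, node LVY: LY={G,T} ∩ V={T} → {T} (+0)
site 3, node ALMVY: AM={C,G} ∪ LVY={T} → {C,G,T} (+1)
site 4, node AM: A={C} ∪ M={G} → {C,G} (+1)
site 4, node LY: L={G} ∪ Y={A} → {A,G} (+1)
site 4, node LVY: LY={A,G} ∩ V={G} → {G} (+0)
site 4, node ALMVY: AM={C,G} ∩ LVY={G} → {G} (+0)
site 5, node AM: A={G} ∪ M={T} → {G,T} (+1)
site 5, node LY: L={A} ∪ Y={G} → {A,G} (+1)
site 5, node LVY: LY={A,G} ∪ V={T} → {A,G,T} (+1)
site 5, node ALMVY: AM={G,T} ∩ LVY={A,G,T} → {G,T} (+0)
site 6, node AM: A={T} ∩ M={T} → {T} (+0)
site 6, node LY: L={C} ∩ Y={C} → {C} (+0)
site 6, node LVY: LY={C} ∩ V={C} → {C} (+0)
site 6, node ALMVY: AM={T} ∪ LVY={C} → {C,T} (+1)
per-site changes: [3, 3, 2, 3, 2, 3, 1]; total = 17

17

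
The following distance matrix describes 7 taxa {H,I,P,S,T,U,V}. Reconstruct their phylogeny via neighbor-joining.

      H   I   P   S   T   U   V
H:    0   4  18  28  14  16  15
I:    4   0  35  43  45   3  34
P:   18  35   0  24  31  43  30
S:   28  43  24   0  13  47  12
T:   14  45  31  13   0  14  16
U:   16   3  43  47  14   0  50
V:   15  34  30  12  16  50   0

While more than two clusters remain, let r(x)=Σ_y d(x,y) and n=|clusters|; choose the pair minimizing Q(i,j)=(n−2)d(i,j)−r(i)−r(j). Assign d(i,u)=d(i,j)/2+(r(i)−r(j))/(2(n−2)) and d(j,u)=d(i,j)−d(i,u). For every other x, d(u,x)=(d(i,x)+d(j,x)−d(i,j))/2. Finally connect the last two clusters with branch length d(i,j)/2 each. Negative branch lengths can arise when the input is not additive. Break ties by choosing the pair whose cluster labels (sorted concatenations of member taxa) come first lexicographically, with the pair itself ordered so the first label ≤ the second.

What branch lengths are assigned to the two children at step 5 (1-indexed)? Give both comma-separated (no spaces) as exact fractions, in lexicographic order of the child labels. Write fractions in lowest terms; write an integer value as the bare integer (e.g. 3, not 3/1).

step 1: merge (I,U) at d=3, Q=-322; branch lengths I→3/5, U→12/5; new cluster IU
  updated: d(H,IU)=17/2, d(IU,P)=75/2, d(IU,S)=87/2, d(IU,T)=28, d(IU,V)=81/2
step 2: merge (H,IU) at d=17/2, Q=-415/2; branch lengths H→-81/16, IU→217/16; new cluster HIU
  updated: d(HIU,P)=47/2, d(HIU,S)=63/2, d(HIU,T)=67/4, d(HIU,V)=47/2
step 3: merge (HIU,P) at d=47/2, Q=-533/4; branch lengths HIU→229/24, P→335/24; new cluster HIPU
  updated: d(HIPU,S)=16, d(HIPU,T)=97/8, d(HIPU,V)=15
step 4: merge (HIPU,T) at d=97/8, Q=-60; branch lengths HIPU→105/16, T→89/16; new cluster HIPTU
  updated: d(HIPTU,S)=135/16, d(HIPTU,V)=151/16
step 5: merge (HIPTU,S) at d=135/16, Q=-239/8; branch lengths HIPTU→47/16, S→11/2; new cluster HIPSTU
  updated: d(HIPSTU,V)=13/2
step 6: merge (HIPSTU,V) at d=13/2; branch lengths HIPSTU→13/4, V→13/4; new cluster HIPSTUV
final tree: (((((H:-81/16,(I:3/5,U:12/5):217/16):229/24,P:335/24):105/16,T:89/16):47/16,S:11/2):13/4,V:13/4)
total length: 993/16

47/16,11/2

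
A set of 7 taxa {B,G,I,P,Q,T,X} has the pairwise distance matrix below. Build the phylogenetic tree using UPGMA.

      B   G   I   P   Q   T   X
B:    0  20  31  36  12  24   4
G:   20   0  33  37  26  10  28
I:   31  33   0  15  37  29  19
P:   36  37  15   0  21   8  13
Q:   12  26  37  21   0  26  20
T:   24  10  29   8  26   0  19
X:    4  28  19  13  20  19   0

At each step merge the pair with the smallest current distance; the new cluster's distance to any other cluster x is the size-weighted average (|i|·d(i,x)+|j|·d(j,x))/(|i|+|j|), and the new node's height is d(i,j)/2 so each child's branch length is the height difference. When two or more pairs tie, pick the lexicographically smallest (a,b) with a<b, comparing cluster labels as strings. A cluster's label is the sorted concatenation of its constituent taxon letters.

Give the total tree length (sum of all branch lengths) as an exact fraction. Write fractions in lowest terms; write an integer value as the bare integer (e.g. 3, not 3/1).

377/6

step 1: merge (B,X) at d=4; branch lengths B→2, X→2; new cluster BX
  updated: d(BX,G)=24, d(BX,I)=25, d(BX,P)=49/2, d(BX,Q)=16, d(BX,T)=43/2
step 2: merge (P,T) at d=8; branch lengths P→4, T→4; new cluster PT
  updated: d(BX,PT)=23, d(G,PT)=47/2, d(I,PT)=22, d(PT,Q)=47/2
step 3: merge (BX,Q) at d=16; branch lengths BX→6, Q→8; new cluster BQX
  updated: d(BQX,G)=74/3, d(BQX,I)=29, d(BQX,PT)=139/6
step 4: merge (I,PT) at d=22; branch lengths I→11, PT→7; new cluster IPT
  updated: d(BQX,IPT)=226/9, d(G,IPT)=80/3
step 5: merge (BQX,G) at d=74/3; branch lengths BQX→13/3, G→37/3; new cluster BGQX
  updated: d(BGQX,IPT)=51/2
step 6: merge (BGQX,IPT) at d=51/2; branch lengths BGQX→5/12, IPT→7/4; new cluster BGIPQTX
final tree: ((((B:2,X:2):6,Q:8):13/3,G:37/3):5/12,(I:11,(P:4,T:4):7):7/4)
total length: 377/6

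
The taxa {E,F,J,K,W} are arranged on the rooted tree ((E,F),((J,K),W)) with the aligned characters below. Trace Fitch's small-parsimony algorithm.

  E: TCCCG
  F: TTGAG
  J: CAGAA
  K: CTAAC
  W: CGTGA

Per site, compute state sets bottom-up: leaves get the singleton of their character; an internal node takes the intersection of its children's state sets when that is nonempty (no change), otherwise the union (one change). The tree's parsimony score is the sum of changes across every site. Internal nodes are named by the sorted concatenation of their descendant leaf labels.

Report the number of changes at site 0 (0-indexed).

1

[col 0] EF: children E:{T}, F:{T} ∩→ {T}; cost 0
[col 0] JK: children J:{C}, K:{C} ∩→ {C}; cost 0
[col 0] JKW: children JK:{C}, W:{C} ∩→ {C}; cost 0
[col 0] EFJKW: children EF:{T}, JKW:{C} ∪→ {C,T}; cost 1
[col 1] EF: children E:{C}, F:{T} ∪→ {C,T}; cost 1
[col 1] JK: children J:{A}, K:{T} ∪→ {A,T}; cost 1
[col 1] JKW: children JK:{A,T}, W:{G} ∪→ {A,G,T}; cost 1
[col 1] EFJKW: children EF:{C,T}, JKW:{A,G,T} ∩→ {T}; cost 0
[col 2] EF: children E:{C}, F:{G} ∪→ {C,G}; cost 1
[col 2] JK: children J:{G}, K:{A} ∪→ {A,G}; cost 1
[col 2] JKW: children JK:{A,G}, W:{T} ∪→ {A,G,T}; cost 1
[col 2] EFJKW: children EF:{C,G}, JKW:{A,G,T} ∩→ {G}; cost 0
[col 3] EF: children E:{C}, F:{A} ∪→ {A,C}; cost 1
[col 3] JK: children J:{A}, K:{A} ∩→ {A}; cost 0
[col 3] JKW: children JK:{A}, W:{G} ∪→ {A,G}; cost 1
[col 3] EFJKW: children EF:{A,C}, JKW:{A,G} ∩→ {A}; cost 0
[col 4] EF: children E:{G}, F:{G} ∩→ {G}; cost 0
[col 4] JK: children J:{A}, K:{C} ∪→ {A,C}; cost 1
[col 4] JKW: children JK:{A,C}, W:{A} ∩→ {A}; cost 0
[col 4] EFJKW: children EF:{G}, JKW:{A} ∪→ {A,G}; cost 1
per-site changes: [1, 3, 3, 2, 2]; total = 11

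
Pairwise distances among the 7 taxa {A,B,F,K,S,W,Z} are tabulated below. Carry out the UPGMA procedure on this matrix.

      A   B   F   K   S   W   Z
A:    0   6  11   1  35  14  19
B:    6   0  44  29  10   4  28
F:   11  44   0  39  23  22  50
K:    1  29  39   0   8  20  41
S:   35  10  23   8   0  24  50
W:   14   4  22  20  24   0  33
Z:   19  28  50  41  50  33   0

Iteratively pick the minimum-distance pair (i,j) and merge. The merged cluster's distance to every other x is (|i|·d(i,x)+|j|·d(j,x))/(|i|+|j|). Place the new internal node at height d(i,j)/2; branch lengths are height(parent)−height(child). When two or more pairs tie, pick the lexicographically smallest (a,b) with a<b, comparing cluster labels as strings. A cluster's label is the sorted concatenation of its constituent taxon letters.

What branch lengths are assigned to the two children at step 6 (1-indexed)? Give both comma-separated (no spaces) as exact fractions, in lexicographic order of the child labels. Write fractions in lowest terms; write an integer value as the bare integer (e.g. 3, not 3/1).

271/60,221/12

step 1: merge (A,K) at d=1; branch lengths A→1/2, K→1/2; new cluster AK
  updated: d(AK,B)=35/2, d(AK,F)=25, d(AK,S)=43/2, d(AK,W)=17, d(AK,Z)=30
step 2: merge (B,W) at d=4; branch lengths B→2, W→2; new cluster BW
  updated: d(AK,BW)=69/4, d(BW,F)=33, d(BW,S)=17, d(BW,Z)=61/2
step 3: merge (BW,S) at d=17; branch lengths BW→13/2, S→17/2; new cluster BSW
  updated: d(AK,BSW)=56/3, d(BSW,F)=89/3, d(BSW,Z)=37
step 4: merge (AK,BSW) at d=56/3; branch lengths AK→53/6, BSW→5/6; new cluster ABKSW
  updated: d(ABKSW,F)=139/5, d(ABKSW,Z)=171/5
step 5: merge (ABKSW,F) at d=139/5; branch lengths ABKSW→137/30, F→139/10; new cluster ABFKSW
  updated: d(ABFKSW,Z)=221/6
step 6: merge (ABFKSW,Z) at d=221/6; branch lengths ABFKSW→271/60, Z→221/12; new cluster ABFKSWZ
final tree: ((((A:1/2,K:1/2):53/6,((B:2,W:2):13/2,S:17/2):5/6):137/30,F:139/10):271/60,Z:221/12)
total length: 1066/15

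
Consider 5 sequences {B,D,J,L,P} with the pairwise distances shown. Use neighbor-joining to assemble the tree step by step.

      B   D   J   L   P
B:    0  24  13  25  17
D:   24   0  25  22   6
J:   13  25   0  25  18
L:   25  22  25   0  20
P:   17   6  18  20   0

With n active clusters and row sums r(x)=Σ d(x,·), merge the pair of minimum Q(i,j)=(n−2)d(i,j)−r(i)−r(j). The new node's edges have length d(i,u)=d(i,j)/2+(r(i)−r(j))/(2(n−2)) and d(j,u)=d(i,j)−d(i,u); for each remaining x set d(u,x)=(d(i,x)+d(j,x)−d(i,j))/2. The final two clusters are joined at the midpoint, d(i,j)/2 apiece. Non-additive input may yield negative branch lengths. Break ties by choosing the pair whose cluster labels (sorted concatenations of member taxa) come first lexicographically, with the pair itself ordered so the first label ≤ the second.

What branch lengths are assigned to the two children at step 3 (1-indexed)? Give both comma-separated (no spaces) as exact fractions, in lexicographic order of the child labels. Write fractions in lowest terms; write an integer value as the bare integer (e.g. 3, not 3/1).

step 1: merge (B,J) at d=13, Q=-121; branch lengths B→37/6, J→41/6; new cluster BJ
  updated: d(BJ,D)=18, d(BJ,L)=37/2, d(BJ,P)=11
step 2: merge (BJ,L) at d=37/2, Q=-71; branch lengths BJ→6, L→25/2; new cluster BJL
  updated: d(BJL,D)=43/4, d(BJL,P)=25/4
step 3: merge (BJL,D) at d=43/4, Q=-23; branch lengths BJL→11/2, D→21/4; new cluster BDJL
  updated: d(BDJL,P)=3/4
step 4: merge (BDJL,P) at d=3/4; branch lengths BDJL→3/8, P→3/8; new cluster BDJLP
final tree: ((((B:37/6,J:41/6):6,L:25/2):11/2,D:21/4):3/8,P:3/8)
total length: 43

11/2,21/4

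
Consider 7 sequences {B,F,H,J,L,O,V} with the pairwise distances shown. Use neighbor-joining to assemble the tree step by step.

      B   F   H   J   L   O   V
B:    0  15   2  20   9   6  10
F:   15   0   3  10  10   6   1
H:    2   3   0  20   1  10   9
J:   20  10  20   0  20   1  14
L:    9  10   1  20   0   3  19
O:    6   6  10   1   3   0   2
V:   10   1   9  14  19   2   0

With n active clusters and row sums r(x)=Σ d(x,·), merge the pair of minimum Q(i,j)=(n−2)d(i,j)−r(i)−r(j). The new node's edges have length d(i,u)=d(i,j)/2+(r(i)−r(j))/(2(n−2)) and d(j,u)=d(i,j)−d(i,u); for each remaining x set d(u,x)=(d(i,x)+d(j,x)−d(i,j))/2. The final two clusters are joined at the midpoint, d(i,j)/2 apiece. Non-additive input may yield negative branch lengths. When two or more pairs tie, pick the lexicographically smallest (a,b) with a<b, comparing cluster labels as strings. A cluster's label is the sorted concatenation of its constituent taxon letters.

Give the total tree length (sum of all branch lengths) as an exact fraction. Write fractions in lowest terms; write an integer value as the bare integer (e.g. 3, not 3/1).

41/2

1. join J+O (d=1, Q=-108) ⇒ JO; edges |J|=31/5, |O|=-26/5
  updated: d(B,JO)=25/2, d(F,JO)=15/2, d(H,JO)=29/2, d(JO,L)=11, d(JO,V)=15/2
2. join F+V (d=1, Q=-79) ⇒ FV; edges |F|=-3/4, |V|=7/4
  updated: d(B,FV)=12, d(FV,H)=11/2, d(FV,JO)=7, d(FV,L)=14
3. join FV+JO (d=7, Q=-125/2) ⇒ FJOV; edges |FV|=29/12, |JO|=55/12
  updated: d(B,FJOV)=35/4, d(FJOV,H)=13/2, d(FJOV,L)=9
4. join B+FJOV (d=35/4, Q=-53/2) ⇒ BFJOV; edges |B|=13/4, |FJOV|=11/2
  updated: d(BFJOV,H)=-1/8, d(BFJOV,L)=37/8
5. join BFJOV+H (d=-1/8, Q=-11/2) ⇒ BFHJOV; edges |BFJOV|=7/4, |H|=-15/8
  updated: d(BFHJOV,L)=23/8
6. join BFHJOV+L (d=23/8) ⇒ BFHJLOV; edges |BFHJOV|=23/16, |L|=23/16
final tree: (((B:13/4,((F:-3/4,V:7/4):29/12,(J:31/5,O:-26/5):55/12):11/2):7/4,H:-15/8):23/16,L:23/16)
total length: 41/2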